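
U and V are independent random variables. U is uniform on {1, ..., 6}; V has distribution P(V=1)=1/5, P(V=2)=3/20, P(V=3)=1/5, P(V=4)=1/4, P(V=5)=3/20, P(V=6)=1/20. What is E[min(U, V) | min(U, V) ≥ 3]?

48/13

P(min(U, V) ≥ 3) = 13/30.
Summing min(U,V)·P(x,y) over outcomes with min(U, V) ≥ 3 gives 8/5.
E[min(U, V) | min(U, V) ≥ 3] = (8/5) / (13/30) = 48/13.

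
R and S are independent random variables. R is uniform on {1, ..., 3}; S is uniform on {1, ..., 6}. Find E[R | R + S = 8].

Outcomes with R + S = 8: (2,6), (3,5), each with probability 1/18.
E[R | R + S = 8] = (2 + 3) / 2 = 5/2.

5/2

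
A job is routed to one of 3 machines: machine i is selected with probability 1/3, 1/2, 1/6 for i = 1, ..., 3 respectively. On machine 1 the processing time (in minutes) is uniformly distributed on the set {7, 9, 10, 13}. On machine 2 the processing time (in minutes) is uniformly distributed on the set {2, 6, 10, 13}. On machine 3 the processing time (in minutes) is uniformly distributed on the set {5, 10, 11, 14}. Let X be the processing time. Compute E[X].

211/24

E[X | machine 1] = (7+9+10+13)/4 = 39/4.
E[X | machine 2] = (2+6+10+13)/4 = 31/4.
E[X | machine 3] = (5+10+11+14)/4 = 10.
By the law of total expectation,
E[X] = (1/3)·(39/4) + (1/2)·(31/4) + (1/6)·(10) = 211/24.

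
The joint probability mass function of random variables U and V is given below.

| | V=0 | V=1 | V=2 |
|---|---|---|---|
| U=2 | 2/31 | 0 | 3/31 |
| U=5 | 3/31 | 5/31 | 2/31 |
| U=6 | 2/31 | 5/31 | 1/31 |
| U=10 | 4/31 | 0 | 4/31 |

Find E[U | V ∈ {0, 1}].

6

P(V ∈ {0, 1}) = 21/31.
Σ U·P over the event = 2·(2/31) + 5·(3/31) + 5·(5/31) + 6·(2/31) + 6·(5/31) + 10·(4/31) = 126/31.
E[U | V ∈ {0, 1}] = (126/31) / (21/31) = 6.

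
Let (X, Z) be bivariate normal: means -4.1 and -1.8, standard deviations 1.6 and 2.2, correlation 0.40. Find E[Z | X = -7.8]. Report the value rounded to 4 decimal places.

The regression of Z on X has slope ρ·σ_Z/σ_X and passes through (μ_X, μ_Z).
E[Z | X=-7.8] = -1.8 + (0.40)·(2.2/1.6)·(-7.8 − (-4.1)) = -1.8 + (0.55)·(-3.7) = -3.8350.

-3.8350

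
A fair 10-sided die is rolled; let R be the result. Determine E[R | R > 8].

19/2

Given R > 8, R is equally likely to be any of {9, 10}.
E[R | R > 8] = (9 + 10) / 2 = 19/2.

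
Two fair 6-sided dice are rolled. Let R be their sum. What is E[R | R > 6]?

26/3

P(R > 6) = 7/12.
Σ over the event: 7·1/6 + 8·5/36 + 9·1/9 + 10·1/12 + 11·1/18 + 12·1/36 = 91/18.
E[R | R > 6] = (91/18) / (7/12) = 26/3.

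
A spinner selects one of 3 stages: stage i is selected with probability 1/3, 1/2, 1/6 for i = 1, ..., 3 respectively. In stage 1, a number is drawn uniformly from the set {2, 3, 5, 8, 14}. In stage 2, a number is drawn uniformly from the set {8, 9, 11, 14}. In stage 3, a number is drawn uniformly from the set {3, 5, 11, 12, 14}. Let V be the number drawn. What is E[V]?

E[V | stage 1] = (2+3+5+8+14)/5 = 32/5.
E[V | stage 2] = (8+9+11+14)/4 = 21/2.
E[V | stage 3] = (3+5+11+12+14)/5 = 9.
E[V] = (1/3)·(32/5) + (1/2)·(21/2) + (1/6)·(9) = 533/60.

533/60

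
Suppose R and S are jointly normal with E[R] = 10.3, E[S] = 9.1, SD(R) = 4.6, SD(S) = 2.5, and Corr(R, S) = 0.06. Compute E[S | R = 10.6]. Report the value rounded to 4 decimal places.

9.1098

For a bivariate normal, E[S | R=x] = μ_S + ρ·(σ_S/σ_R)·(x − μ_R).
E[S | R=10.6] = 9.1 + (0.06)·(2.5/4.6)·(10.6 − (10.3)) = 9.1 + (0.032609)·(0.3) = 9.1098.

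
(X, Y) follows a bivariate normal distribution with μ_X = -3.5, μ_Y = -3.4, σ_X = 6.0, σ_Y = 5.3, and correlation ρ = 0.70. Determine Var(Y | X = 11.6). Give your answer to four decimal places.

14.3259

The conditional variance in a bivariate normal is σ_Y²(1 − ρ²), independent of x.
Var(Y | X=11.6) = (5.3)²·(1 − (0.70)²) = 28.09·0.51 = 14.3259.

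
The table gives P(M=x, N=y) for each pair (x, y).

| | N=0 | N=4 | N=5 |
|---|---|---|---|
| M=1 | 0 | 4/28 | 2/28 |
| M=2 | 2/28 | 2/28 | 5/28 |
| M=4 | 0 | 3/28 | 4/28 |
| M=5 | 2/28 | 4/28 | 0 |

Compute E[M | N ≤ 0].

P(N ≤ 0) = 1/7.
Σ M·P over the event = 2·(2/28) + 5·(2/28) = 1/2.
E[M | N ≤ 0] = (1/2) / (1/7) = 7/2.

7/2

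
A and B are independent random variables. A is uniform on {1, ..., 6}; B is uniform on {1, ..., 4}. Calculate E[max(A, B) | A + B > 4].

9/2

P(A + B > 4) = 3/4.
Summing max(A,B)·P(x,y) over outcomes with A + B > 4 gives 27/8.
E[max(A, B) | A + B > 4] = (27/8) / (3/4) = 9/2.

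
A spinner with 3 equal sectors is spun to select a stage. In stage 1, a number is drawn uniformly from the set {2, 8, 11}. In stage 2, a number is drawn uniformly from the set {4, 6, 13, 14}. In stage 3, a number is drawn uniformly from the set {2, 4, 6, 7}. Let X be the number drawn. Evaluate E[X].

E[X | stage 1] = (2+8+11)/3 = 7.
E[X | stage 2] = (4+6+13+14)/4 = 37/4.
E[X | stage 3] = (2+4+6+7)/4 = 19/4.
By the law of total expectation,
E[X] = (1/3)·(7) + (1/3)·(37/4) + (1/3)·(19/4) = 7.

7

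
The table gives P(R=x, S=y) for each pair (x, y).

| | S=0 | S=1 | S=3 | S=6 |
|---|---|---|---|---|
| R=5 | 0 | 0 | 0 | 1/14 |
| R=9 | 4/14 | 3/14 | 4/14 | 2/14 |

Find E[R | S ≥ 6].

23/3

P(S ≥ 6) = 3/14.
Σ R·P over the event = 5·(1/14) + 9·(2/14) = 23/14.
E[R | S ≥ 6] = (23/14) / (3/14) = 23/3.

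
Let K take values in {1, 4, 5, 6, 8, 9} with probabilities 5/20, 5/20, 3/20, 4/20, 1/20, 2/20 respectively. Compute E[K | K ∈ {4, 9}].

38/7

P(K ∈ {4, 9}) = 7/20.
Σ over the event: 4·1/4 + 9·1/10 = 19/10.
E[K | K ∈ {4, 9}] = (19/10) / (7/20) = 38/7.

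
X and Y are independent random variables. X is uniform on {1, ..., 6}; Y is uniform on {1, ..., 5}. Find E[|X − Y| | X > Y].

7/3

P(X > Y) = 1/2.
Summing |X−Y|·P(x,y) over outcomes with X > Y gives 7/6.
E[|X − Y| | X > Y] = (7/6) / (1/2) = 7/3.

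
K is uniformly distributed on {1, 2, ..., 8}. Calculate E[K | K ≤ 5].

Given K ≤ 5, K is equally likely to be any of {1, 2, 3, 4, 5}.
E[K | K ≤ 5] = (1 + 2 + 3 + 4 + 5) / 5 = 3.

3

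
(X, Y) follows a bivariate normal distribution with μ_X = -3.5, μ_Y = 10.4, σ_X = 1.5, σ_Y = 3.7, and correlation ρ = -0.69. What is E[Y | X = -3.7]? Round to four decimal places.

10.7404

The regression of Y on X has slope ρ·σ_Y/σ_X and passes through (μ_X, μ_Y).
E[Y | X=-3.7] = 10.4 + (-0.69)·(3.7/1.5)·(-3.7 − (-3.5)) = 10.4 + (-1.702)·(-0.2) = 10.7404.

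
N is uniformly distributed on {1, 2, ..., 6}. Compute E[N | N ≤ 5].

3

Given N ≤ 5, N is equally likely to be any of {1, 2, 3, 4, 5}.
E[N | N ≤ 5] = (1 + 2 + 3 + 4 + 5) / 5 = 3.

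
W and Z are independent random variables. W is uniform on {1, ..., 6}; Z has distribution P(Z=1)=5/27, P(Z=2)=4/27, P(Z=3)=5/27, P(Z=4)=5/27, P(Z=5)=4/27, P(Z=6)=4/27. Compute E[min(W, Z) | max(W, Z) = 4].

39/17

P(max(W, Z) = 4) = 17/81.
Summing min(W,Z)·P(x,y) over outcomes with max(W, Z) = 4 gives 13/27.
E[min(W, Z) | max(W, Z) = 4] = (13/27) / (17/81) = 39/17.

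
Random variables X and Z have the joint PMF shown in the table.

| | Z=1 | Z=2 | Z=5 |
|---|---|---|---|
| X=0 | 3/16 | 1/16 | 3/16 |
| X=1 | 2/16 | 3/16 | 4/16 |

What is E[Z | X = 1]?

28/9

P(X = 1) = 9/16.
Σ Z·P over the event = 1·(2/16) + 2·(3/16) + 5·(4/16) = 7/4.
E[Z | X = 1] = (7/4) / (9/16) = 28/9.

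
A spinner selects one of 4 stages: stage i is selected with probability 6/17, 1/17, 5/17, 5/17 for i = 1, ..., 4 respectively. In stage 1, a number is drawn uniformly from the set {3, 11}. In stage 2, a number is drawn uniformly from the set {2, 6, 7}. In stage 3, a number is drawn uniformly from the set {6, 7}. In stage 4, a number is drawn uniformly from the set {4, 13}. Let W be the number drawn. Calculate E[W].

122/17

E[W | stage 1] = (3+11)/2 = 7.
E[W | stage 2] = (2+6+7)/3 = 5.
E[W | stage 3] = (6+7)/2 = 13/2.
E[W | stage 4] = (4+13)/2 = 17/2.
E[W] = (6/17)·(7) + (1/17)·(5) + (5/17)·(13/2) + (5/17)·(17/2) = 122/17.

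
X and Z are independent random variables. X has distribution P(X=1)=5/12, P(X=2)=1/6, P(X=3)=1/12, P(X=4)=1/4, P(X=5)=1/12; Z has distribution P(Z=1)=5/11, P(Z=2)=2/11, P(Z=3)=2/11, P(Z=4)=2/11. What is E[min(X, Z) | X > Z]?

87/55

P(X > Z) = 5/12.
Summing min(X,Z)·P(x,y) over outcomes with X > Z gives 29/44.
E[min(X, Z) | X > Z] = (29/44) / (5/12) = 87/55.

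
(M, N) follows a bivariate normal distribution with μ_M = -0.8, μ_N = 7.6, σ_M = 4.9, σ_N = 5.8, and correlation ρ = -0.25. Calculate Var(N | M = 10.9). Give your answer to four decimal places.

For a bivariate normal, Var(N | M=x) = σ_N²(1 − ρ²).
Var(N | M=10.9) = (5.8)²·(1 − (-0.25)²) = 33.64·0.9375 = 31.5375.

31.5375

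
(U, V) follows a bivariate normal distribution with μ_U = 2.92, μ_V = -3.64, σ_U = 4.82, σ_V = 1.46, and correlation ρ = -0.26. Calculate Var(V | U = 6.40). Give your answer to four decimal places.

Var(V | U=x) = (1 − ρ²)·σ_V².
Var(V | U=6.40) = (1.46)²·(1 − (-0.26)²) = 2.1316·0.9324 = 1.9875.

1.9875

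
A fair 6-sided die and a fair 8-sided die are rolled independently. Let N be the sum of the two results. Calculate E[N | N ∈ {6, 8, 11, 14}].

17/2

P(N ∈ {6, 8, 11, 14}) = 1/3.
Σ over the event: 6·5/48 + 8·1/8 + 11·1/12 + 14·1/48 = 17/6.
E[N | N ∈ {6, 8, 11, 14}] = (17/6) / (1/3) = 17/2.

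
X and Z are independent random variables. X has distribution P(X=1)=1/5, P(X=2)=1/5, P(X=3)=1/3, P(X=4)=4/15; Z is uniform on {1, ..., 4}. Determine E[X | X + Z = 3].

P(X + Z = 3) = 1/10.
Summing X·P(x,y) over outcomes with X + Z = 3 gives 3/20.
E[X | X + Z = 3] = (3/20) / (1/10) = 3/2.

3/2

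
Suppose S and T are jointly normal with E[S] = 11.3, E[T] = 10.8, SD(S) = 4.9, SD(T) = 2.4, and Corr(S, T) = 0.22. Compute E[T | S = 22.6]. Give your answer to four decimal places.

12.0176

The regression of T on S has slope ρ·σ_T/σ_S and passes through (μ_S, μ_T).
E[T | S=22.6] = 10.8 + (0.22)·(2.4/4.9)·(22.6 − (11.3)) = 10.8 + (0.107755)·(11.3) = 12.0176.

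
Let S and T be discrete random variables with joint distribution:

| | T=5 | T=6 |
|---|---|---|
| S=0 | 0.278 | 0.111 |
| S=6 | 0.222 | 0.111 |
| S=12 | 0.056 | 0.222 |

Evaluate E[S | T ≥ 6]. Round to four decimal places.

7.5000

P(T ≥ 6) = 0.444.
Σ S·P over the event = 0·(0.111) + 6·(0.111) + 12·(0.222) = 3.330.
E[S | T ≥ 6] = (3.330) / (0.444) = 7.5000.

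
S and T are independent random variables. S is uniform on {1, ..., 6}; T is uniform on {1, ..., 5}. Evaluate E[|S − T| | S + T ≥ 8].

P(S + T ≥ 8) = 1/3.
Summing |S−T|·P(x,y) over outcomes with S + T ≥ 8 gives 8/15.
E[|S − T| | S + T ≥ 8] = (8/15) / (1/3) = 8/5.

8/5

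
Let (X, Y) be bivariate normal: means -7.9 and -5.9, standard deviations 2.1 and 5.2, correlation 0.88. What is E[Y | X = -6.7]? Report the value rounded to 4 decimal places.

E[Y | X=x] = μ_Y + ρ(σ_Y/σ_X)(x − μ_X) for jointly normal variables.
E[Y | X=-6.7] = -5.9 + (0.88)·(5.2/2.1)·(-6.7 − (-7.9)) = -5.9 + (2.17905)·(1.2) = -3.2851.

-3.2851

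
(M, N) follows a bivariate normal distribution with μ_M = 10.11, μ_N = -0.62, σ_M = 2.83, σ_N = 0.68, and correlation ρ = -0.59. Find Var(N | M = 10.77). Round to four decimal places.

0.3014

For a bivariate normal, Var(N | M=x) = σ_N²(1 − ρ²).
Var(N | M=10.77) = (0.68)²·(1 − (-0.59)²) = 0.4624·0.6519 = 0.3014.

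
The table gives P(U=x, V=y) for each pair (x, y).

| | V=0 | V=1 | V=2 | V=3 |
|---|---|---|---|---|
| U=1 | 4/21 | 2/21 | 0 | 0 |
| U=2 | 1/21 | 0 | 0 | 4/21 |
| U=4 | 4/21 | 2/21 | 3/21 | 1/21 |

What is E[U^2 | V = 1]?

17/2

P(V = 1) = 4/21.
Σ U^2·P over the event = 1·(2/21) + 16·(2/21) = 34/21.
E[U^2 | V = 1] = (34/21) / (4/21) = 17/2.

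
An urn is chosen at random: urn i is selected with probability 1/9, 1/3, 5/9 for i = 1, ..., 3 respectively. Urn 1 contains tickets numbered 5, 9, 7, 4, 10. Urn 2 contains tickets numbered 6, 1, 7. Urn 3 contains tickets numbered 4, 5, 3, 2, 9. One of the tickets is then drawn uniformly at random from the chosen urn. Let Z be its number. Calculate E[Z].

E[Z | urn 1] = (5+9+7+4+10)/5 = 7.
E[Z | urn 2] = (6+1+7)/3 = 14/3.
E[Z | urn 3] = (4+5+3+2+9)/5 = 23/5.
By the law of total expectation,
E[Z] = (1/9)·(7) + (1/3)·(14/3) + (5/9)·(23/5) = 44/9.

44/9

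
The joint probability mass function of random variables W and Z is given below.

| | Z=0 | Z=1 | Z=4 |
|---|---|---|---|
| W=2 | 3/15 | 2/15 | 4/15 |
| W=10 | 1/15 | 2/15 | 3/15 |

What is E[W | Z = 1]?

P(Z = 1) = 4/15.
Σ W·P over the event = 2·(2/15) + 10·(2/15) = 8/5.
E[W | Z = 1] = (8/5) / (4/15) = 6.

6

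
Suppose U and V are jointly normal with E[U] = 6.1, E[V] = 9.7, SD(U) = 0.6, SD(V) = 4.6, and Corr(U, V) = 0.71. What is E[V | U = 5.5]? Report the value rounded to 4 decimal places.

E[V | U=x] = μ_V + ρ(σ_V/σ_U)(x − μ_U) for jointly normal variables.
E[V | U=5.5] = 9.7 + (0.71)·(4.6/0.6)·(5.5 − (6.1)) = 9.7 + (5.4433)·(-0.6) = 6.4340.

6.4340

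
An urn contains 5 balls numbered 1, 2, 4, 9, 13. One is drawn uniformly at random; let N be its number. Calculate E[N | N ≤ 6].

7/3

P(N ≤ 6) = 3/5.
Σ over the event: 1·1/5 + 2·1/5 + 4·1/5 = 7/5.
E[N | N ≤ 6] = (7/5) / (3/5) = 7/3.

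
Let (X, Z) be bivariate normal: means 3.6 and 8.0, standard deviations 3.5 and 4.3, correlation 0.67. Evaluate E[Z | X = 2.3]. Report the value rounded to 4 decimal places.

6.9299

For a bivariate normal, E[Z | X=x] = μ_Z + ρ·(σ_Z/σ_X)·(x − μ_X).
E[Z | X=2.3] = 8.0 + (0.67)·(4.3/3.5)·(2.3 − (3.6)) = 8.0 + (0.82314)·(-1.3) = 6.9299.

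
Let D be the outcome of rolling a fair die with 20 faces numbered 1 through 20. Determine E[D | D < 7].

Given D < 7, D is equally likely to be any of {1, 2, 3, 4, 5, 6}.
E[D | D < 7] = (1 + 2 + 3 + 4 + 5 + 6) / 6 = 7/2.

7/2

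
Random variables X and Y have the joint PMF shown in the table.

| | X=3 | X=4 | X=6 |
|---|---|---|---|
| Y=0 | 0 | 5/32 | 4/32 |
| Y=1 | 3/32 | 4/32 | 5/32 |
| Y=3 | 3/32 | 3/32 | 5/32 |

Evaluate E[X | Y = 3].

51/11

P(Y = 3) = 11/32.
Σ X·P over the event = 3·(3/32) + 4·(3/32) + 6·(5/32) = 51/32.
E[X | Y = 3] = (51/32) / (11/32) = 51/11.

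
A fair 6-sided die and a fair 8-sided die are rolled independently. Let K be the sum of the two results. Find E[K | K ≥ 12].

P(K ≥ 12) = 1/8.
Σ over the event: 12·1/16 + 13·1/24 + 14·1/48 = 19/12.
E[K | K ≥ 12] = (19/12) / (1/8) = 38/3.

38/3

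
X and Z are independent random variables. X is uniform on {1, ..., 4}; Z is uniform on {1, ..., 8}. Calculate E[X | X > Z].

10/3

Outcomes with X > Z: (2,1), (3,1), (3,2), (4,1), (4,2), (4,3), each with probability 1/32.
E[X | X > Z] = (2 + 3 + 3 + 4 + 4 + 4) / 6 = 10/3.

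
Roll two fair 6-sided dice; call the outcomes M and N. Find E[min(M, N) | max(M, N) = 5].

Outcomes with max(M, N) = 5: (1,5), (2,5), (3,5), (4,5), (5,1), (5,2), (5,3), (5,4), (5,5), each with probability 1/36.
E[min(M, N) | max(M, N) = 5] = (1 + 2 + 3 + 4 + 1 + 2 + 3 + 4 + 5) / 9 = 25/9.

25/9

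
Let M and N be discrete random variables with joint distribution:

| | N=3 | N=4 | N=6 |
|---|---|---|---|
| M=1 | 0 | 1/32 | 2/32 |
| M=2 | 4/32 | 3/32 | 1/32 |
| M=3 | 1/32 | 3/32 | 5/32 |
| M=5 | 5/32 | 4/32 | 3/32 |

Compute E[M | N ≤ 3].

P(N ≤ 3) = 5/16.
Σ M·P over the event = 2·(4/32) + 3·(1/32) + 5·(5/32) = 9/8.
E[M | N ≤ 3] = (9/8) / (5/16) = 18/5.

18/5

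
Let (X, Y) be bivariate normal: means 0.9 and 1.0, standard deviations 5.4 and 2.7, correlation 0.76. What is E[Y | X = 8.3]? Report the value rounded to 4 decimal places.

3.8120

For a bivariate normal, E[Y | X=x] = μ_Y + ρ·(σ_Y/σ_X)·(x − μ_X).
E[Y | X=8.3] = 1.0 + (0.76)·(2.7/5.4)·(8.3 − (0.9)) = 1.0 + (0.38)·(7.4) = 3.8120.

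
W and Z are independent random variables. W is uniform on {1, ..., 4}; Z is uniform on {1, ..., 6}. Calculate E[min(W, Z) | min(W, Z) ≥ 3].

Outcomes with min(W, Z) ≥ 3: (3,3), (3,4), (3,5), (3,6), (4,3), (4,4), (4,5), (4,6), each with probability 1/24.
E[min(W, Z) | min(W, Z) ≥ 3] = (3 + 3 + 3 + 3 + 3 + 4 + 4 + 4) / 8 = 27/8.

27/8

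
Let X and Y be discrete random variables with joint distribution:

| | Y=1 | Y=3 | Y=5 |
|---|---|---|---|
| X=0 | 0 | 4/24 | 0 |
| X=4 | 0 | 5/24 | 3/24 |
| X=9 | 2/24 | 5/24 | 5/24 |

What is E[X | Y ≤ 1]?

9

P(Y ≤ 1) = 1/12.
Σ X·P over the event = 9·(2/24) = 3/4.
E[X | Y ≤ 1] = (3/4) / (1/12) = 9.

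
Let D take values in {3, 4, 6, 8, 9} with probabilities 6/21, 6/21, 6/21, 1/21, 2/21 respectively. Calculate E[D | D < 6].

7/2

P(D < 6) = 4/7.
Σ over the event: 3·2/7 + 4·2/7 = 2.
E[D | D < 6] = (2) / (4/7) = 7/2.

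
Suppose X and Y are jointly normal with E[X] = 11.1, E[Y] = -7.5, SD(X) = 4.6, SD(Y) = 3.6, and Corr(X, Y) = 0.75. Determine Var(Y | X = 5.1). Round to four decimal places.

5.6700

Var(Y | X=x) = (1 − ρ²)·σ_Y².
Var(Y | X=5.1) = (3.6)²·(1 − (0.75)²) = 12.96·0.4375 = 5.6700.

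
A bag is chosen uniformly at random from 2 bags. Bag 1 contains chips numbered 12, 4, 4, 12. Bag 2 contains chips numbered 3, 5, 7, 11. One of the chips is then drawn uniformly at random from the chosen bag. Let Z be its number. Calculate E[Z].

29/4

E[Z | bag 1] = (12+4+4+12)/4 = 8.
E[Z | bag 2] = (3+5+7+11)/4 = 13/2.
By the law of total expectation,
E[Z] = (1/2)·(8) + (1/2)·(13/2) = 29/4.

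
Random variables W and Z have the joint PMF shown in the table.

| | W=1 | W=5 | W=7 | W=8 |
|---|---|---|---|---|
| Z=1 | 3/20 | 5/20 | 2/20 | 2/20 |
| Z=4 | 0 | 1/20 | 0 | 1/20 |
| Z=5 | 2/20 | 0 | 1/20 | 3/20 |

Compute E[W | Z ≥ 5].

P(Z ≥ 5) = 3/10.
Σ W·P over the event = 1·(2/20) + 7·(1/20) + 8·(3/20) = 33/20.
E[W | Z ≥ 5] = (33/20) / (3/10) = 11/2.

11/2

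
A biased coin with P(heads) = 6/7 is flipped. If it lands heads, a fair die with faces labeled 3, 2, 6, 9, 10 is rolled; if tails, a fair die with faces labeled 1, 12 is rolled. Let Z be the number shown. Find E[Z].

E[Z | heads] = (3+2+6+9+10)/5 = 6.
E[Z | tails] = (1+12)/2 = 13/2.
By the law of total expectation,
E[Z] = (6/7)·(6) + (1/7)·(13/2) = 85/14.

85/14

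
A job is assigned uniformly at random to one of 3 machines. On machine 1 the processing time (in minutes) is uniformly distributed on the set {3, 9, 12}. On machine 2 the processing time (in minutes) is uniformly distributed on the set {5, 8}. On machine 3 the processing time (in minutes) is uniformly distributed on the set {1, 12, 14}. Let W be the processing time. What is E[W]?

E[W | machine 1] = (3+9+12)/3 = 8.
E[W | machine 2] = (5+8)/2 = 13/2.
E[W | machine 3] = (1+12+14)/3 = 9.
E[W] = (1/3)·(8) + (1/3)·(13/2) + (1/3)·(9) = 47/6.

47/6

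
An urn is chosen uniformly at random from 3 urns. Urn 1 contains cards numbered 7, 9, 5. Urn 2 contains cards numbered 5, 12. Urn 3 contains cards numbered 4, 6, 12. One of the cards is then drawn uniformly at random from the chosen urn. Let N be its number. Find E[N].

E[N | urn 1] = (7+9+5)/3 = 7.
E[N | urn 2] = (5+12)/2 = 17/2.
E[N | urn 3] = (4+6+12)/3 = 22/3.
E[N] = (1/3)·(7) + (1/3)·(17/2) + (1/3)·(22/3) = 137/18.

137/18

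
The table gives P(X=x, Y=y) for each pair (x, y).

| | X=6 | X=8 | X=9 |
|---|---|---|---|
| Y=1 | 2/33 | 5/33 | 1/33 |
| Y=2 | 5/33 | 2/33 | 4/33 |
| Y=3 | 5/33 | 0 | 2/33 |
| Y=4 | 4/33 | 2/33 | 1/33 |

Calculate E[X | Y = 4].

P(Y = 4) = 7/33.
Σ X·P over the event = 6·(4/33) + 8·(2/33) + 9·(1/33) = 49/33.
E[X | Y = 4] = (49/33) / (7/33) = 7.

7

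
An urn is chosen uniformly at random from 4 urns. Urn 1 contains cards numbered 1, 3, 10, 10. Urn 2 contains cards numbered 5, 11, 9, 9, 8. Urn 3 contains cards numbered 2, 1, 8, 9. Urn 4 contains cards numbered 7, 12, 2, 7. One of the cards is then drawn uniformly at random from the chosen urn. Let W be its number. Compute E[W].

33/5

E[W | urn 1] = (1+3+10+10)/4 = 6.
E[W | urn 2] = (5+11+9+9+8)/5 = 42/5.
E[W | urn 3] = (2+1+8+9)/4 = 5.
E[W | urn 4] = (7+12+2+7)/4 = 7.
By the law of total expectation,
E[W] = (1/4)·(6) + (1/4)·(42/5) + (1/4)·(5) + (1/4)·(7) = 33/5.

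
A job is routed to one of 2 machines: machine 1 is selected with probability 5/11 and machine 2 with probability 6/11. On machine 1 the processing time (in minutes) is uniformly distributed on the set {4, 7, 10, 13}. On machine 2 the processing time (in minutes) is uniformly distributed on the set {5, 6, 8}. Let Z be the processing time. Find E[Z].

E[Z | machine 1] = (4+7+10+13)/4 = 17/2.
E[Z | machine 2] = (5+6+8)/3 = 19/3.
By the law of total expectation,
E[Z] = (5/11)·(17/2) + (6/11)·(19/3) = 161/22.

161/22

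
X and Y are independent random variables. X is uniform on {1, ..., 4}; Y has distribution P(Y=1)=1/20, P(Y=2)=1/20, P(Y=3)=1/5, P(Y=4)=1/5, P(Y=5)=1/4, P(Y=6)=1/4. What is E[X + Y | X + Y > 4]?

512/71

P(X + Y > 4) = 71/80.
Summing (X+Y)·P(x,y) over outcomes with X + Y > 4 gives 32/5.
E[X + Y | X + Y > 4] = (32/5) / (71/80) = 512/71.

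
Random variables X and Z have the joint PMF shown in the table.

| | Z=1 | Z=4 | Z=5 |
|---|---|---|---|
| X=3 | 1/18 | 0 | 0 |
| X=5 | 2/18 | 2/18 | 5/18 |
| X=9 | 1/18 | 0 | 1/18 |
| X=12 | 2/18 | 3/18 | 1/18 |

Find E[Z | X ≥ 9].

P(X ≥ 9) = 4/9.
Summing Z·P(X=x,Z=y) over the conditioning event gives 25/18.
E[Z | X ≥ 9] = (25/18) / (4/9) = 25/8.

25/8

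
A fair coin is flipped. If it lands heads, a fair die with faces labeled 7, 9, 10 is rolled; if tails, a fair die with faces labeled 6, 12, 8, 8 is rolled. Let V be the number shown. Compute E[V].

103/12

E[V | heads] = (7+9+10)/3 = 26/3.
E[V | tails] = (6+12+8+8)/4 = 17/2.
By the law of total expectation,
E[V] = (1/2)·(26/3) + (1/2)·(17/2) = 103/12.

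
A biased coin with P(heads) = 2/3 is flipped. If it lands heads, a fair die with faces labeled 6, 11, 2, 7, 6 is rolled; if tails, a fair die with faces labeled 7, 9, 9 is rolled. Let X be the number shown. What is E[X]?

317/45

E[X | heads] = (6+11+2+7+6)/5 = 32/5.
E[X | tails] = (7+9+9)/3 = 25/3.
By the law of total expectation,
E[X] = (2/3)·(32/5) + (1/3)·(25/3) = 317/45.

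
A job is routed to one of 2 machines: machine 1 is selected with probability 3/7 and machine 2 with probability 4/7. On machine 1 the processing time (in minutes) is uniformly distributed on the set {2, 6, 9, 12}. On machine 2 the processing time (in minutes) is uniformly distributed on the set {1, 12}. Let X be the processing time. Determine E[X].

191/28

E[X | machine 1] = (2+6+9+12)/4 = 29/4.
E[X | machine 2] = (1+12)/2 = 13/2.
E[X] = (3/7)·(29/4) + (4/7)·(13/2) = 191/28.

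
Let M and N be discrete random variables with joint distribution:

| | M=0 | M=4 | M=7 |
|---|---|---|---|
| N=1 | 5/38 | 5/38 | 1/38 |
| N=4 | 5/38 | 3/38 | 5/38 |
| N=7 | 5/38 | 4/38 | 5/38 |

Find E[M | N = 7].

P(N = 7) = 7/19.
Σ M·P over the event = 0·(5/38) + 4·(4/38) + 7·(5/38) = 51/38.
E[M | N = 7] = (51/38) / (7/19) = 51/14.

51/14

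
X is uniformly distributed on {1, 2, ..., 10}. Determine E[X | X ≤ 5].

Given X ≤ 5, X is equally likely to be any of {1, 2, 3, 4, 5}.
E[X | X ≤ 5] = (1 + 2 + 3 + 4 + 5) / 5 = 3.

3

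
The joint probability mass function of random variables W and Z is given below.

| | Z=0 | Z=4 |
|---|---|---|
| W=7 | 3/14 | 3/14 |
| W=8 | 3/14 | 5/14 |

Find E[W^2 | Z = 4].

P(Z = 4) = 4/7.
Σ W^2·P over the event = 49·(3/14) + 64·(5/14) = 467/14.
E[W^2 | Z = 4] = (467/14) / (4/7) = 467/8.

467/8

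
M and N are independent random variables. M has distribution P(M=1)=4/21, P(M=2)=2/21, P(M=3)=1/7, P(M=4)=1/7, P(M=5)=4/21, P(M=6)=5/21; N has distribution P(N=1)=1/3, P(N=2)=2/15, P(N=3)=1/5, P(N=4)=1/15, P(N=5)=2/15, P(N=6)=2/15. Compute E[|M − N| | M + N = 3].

1

P(M + N = 3) = 2/35.
Summing |M−N|·P(x,y) over outcomes with M + N = 3 gives 2/35.
E[|M − N| | M + N = 3] = (2/35) / (2/35) = 1.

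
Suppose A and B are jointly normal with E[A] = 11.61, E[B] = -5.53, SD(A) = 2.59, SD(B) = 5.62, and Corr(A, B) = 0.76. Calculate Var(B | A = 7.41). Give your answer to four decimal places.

13.3413

The conditional variance in a bivariate normal is σ_B²(1 − ρ²), independent of x.
Var(B | A=7.41) = (5.62)²·(1 − (0.76)²) = 31.5844·0.4224 = 13.3413.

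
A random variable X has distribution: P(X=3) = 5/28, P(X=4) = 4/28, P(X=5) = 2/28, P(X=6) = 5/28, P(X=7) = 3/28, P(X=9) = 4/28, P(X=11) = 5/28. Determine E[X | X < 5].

31/9

P(X < 5) = 9/28.
Σ over the event: 3·5/28 + 4·1/7 = 31/28.
E[X | X < 5] = (31/28) / (9/28) = 31/9.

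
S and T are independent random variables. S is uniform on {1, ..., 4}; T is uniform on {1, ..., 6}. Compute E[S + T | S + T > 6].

Outcomes with S + T > 6: (1,6), (2,5), (2,6), (3,4), (3,5), (3,6), (4,3), (4,4), (4,5), (4,6), each with probability 1/24.
E[S + T | S + T > 6] = (7 + 7 + 8 + 7 + 8 + 9 + 7 + 8 + 9 + 10) / 10 = 8.

8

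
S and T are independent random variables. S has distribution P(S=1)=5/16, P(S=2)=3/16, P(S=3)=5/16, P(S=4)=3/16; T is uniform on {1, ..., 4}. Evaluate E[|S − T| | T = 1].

P(T = 1) = 1/4.
Summing |S−T|·P(x,y) over outcomes with T = 1 gives 11/32.
E[|S − T| | T = 1] = (11/32) / (1/4) = 11/8.

11/8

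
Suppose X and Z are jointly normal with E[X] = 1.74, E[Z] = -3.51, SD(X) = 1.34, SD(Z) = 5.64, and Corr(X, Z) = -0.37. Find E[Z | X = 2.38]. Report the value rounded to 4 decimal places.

The regression of Z on X has slope ρ·σ_Z/σ_X and passes through (μ_X, μ_Z).
E[Z | X=2.38] = -3.51 + (-0.37)·(5.64/1.34)·(2.38 − (1.74)) = -3.51 + (-1.5573)·(0.64) = -4.5067.

-4.5067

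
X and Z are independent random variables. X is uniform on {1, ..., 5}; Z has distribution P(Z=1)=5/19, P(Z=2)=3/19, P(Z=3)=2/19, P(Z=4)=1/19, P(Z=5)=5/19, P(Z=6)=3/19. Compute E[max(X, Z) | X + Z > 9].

61/11

P(X + Z > 9) = 11/95.
Summing max(X,Z)·P(x,y) over outcomes with X + Z > 9 gives 61/95.
E[max(X, Z) | X + Z > 9] = (61/95) / (11/95) = 61/11.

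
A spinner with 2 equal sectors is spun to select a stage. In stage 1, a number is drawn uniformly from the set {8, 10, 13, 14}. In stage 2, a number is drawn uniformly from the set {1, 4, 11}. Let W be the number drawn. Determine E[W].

E[W | stage 1] = (8+10+13+14)/4 = 45/4.
E[W | stage 2] = (1+4+11)/3 = 16/3.
E[W] = (1/2)·(45/4) + (1/2)·(16/3) = 199/24.

199/24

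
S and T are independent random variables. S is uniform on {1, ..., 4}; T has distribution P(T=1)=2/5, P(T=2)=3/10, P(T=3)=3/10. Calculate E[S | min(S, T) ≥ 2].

3

P(min(S, T) ≥ 2) = 9/20.
Summing S·P(x,y) over outcomes with min(S, T) ≥ 2 gives 27/20.
E[S | min(S, T) ≥ 2] = (27/20) / (9/20) = 3.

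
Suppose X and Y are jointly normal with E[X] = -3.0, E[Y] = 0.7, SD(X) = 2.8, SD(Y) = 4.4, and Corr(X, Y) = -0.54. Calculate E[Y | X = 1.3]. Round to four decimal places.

For a bivariate normal, E[Y | X=x] = μ_Y + ρ·(σ_Y/σ_X)·(x − μ_X).
E[Y | X=1.3] = 0.7 + (-0.54)·(4.4/2.8)·(1.3 − (-3.0)) = 0.7 + (-0.84857)·(4.3) = -2.9489.

-2.9489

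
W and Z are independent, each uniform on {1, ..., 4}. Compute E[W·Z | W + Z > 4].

P(W + Z > 4) = 5/8.
Summing WZ·P(x,y) over outcomes with W + Z > 4 gives 85/16.
E[W·Z | W + Z > 4] = (85/16) / (5/8) = 17/2.

17/2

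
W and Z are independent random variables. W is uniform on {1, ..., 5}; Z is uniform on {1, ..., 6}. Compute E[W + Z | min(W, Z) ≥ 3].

17/2

P(min(W, Z) ≥ 3) = 2/5.
Summing (W+Z)·P(x,y) over outcomes with min(W, Z) ≥ 3 gives 17/5.
E[W + Z | min(W, Z) ≥ 3] = (17/5) / (2/5) = 17/2.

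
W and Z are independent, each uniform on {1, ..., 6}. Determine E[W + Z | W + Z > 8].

Outcomes with W + Z > 8: (3,6), (4,5), (4,6), (5,4), (5,5), (5,6), (6,3), (6,4), (6,5), (6,6), each with probability 1/36.
E[W + Z | W + Z > 8] = (9 + 9 + 10 + 9 + 10 + 11 + 9 + 10 + 11 + 12) / 10 = 10.

10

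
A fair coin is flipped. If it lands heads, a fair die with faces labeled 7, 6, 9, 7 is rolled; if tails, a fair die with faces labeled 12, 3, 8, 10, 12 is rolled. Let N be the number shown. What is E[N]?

E[N | heads] = (7+6+9+7)/4 = 29/4.
E[N | tails] = (12+3+8+10+12)/5 = 9.
By the law of total expectation,
E[N] = (1/2)·(29/4) + (1/2)·(9) = 65/8.

65/8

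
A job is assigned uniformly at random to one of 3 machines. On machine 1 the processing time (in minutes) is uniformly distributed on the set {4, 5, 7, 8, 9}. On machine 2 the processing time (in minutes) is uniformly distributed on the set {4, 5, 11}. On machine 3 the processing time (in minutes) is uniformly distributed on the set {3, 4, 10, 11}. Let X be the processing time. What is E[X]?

304/45

E[X | machine 1] = (4+5+7+8+9)/5 = 33/5.
E[X | machine 2] = (4+5+11)/3 = 20/3.
E[X | machine 3] = (3+4+10+11)/4 = 7.
By the law of total expectation,
E[X] = (1/3)·(33/5) + (1/3)·(20/3) + (1/3)·(7) = 304/45.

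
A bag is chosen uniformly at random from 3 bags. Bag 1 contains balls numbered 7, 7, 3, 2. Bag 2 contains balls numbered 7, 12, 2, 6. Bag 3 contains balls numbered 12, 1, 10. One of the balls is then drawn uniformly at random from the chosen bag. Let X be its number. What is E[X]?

E[X | bag 1] = (7+7+3+2)/4 = 19/4.
E[X | bag 2] = (7+12+2+6)/4 = 27/4.
E[X | bag 3] = (12+1+10)/3 = 23/3.
E[X] = (1/3)·(19/4) + (1/3)·(27/4) + (1/3)·(23/3) = 115/18.

115/18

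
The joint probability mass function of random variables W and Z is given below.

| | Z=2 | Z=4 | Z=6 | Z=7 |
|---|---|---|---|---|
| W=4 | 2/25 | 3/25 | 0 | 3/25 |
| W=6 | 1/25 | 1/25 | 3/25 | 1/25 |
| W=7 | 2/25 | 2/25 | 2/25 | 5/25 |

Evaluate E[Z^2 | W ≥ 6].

534/17

P(W ≥ 6) = 17/25.
Σ Z^2·P over the event = 4·(1/25) + 16·(1/25) + 36·(3/25) + 49·(1/25) + 4·(2/25) + 16·(2/25) + 36·(2/25) + 49·(5/25) = 534/25.
E[Z^2 | W ≥ 6] = (534/25) / (17/25) = 534/17.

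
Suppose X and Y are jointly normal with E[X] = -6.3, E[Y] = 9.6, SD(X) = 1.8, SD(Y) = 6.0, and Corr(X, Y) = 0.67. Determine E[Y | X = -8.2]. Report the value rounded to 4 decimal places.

The regression of Y on X has slope ρ·σ_Y/σ_X and passes through (μ_X, μ_Y).
E[Y | X=-8.2] = 9.6 + (0.67)·(6.0/1.8)·(-8.2 − (-6.3)) = 9.6 + (2.2333)·(-1.9) = 5.3567.

5.3567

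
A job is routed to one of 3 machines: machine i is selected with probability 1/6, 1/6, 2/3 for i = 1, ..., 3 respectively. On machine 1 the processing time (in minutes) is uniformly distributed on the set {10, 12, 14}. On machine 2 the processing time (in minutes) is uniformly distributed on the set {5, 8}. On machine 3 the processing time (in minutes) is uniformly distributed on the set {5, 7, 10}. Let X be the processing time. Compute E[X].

E[X | machine 1] = (10+12+14)/3 = 12.
E[X | machine 2] = (5+8)/2 = 13/2.
E[X | machine 3] = (5+7+10)/3 = 22/3.
E[X] = (1/6)·(12) + (1/6)·(13/2) + (2/3)·(22/3) = 287/36.

287/36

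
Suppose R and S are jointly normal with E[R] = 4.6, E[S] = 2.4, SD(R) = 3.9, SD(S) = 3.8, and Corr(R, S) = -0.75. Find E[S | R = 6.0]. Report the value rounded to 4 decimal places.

1.3769

E[S | R=x] = μ_S + ρ(σ_S/σ_R)(x − μ_R) for jointly normal variables.
E[S | R=6.0] = 2.4 + (-0.75)·(3.8/3.9)·(6.0 − (4.6)) = 2.4 + (-0.73077)·(1.4) = 1.3769.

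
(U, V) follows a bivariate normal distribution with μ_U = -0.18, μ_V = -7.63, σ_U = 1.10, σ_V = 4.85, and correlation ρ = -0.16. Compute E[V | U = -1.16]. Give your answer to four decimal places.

E[V | U=x] = μ_V + ρ(σ_V/σ_U)(x − μ_U) for jointly normal variables.
E[V | U=-1.16] = -7.63 + (-0.16)·(4.85/1.10)·(-1.16 − (-0.18)) = -7.63 + (-0.70545)·(-0.98) = -6.9387.

-6.9387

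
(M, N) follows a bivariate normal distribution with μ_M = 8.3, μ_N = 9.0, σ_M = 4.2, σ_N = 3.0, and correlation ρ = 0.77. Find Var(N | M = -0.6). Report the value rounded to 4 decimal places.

3.6639

For a bivariate normal, Var(N | M=x) = σ_N²(1 − ρ²).
Var(N | M=-0.6) = (3.0)²·(1 − (0.77)²) = 9·0.4071 = 3.6639.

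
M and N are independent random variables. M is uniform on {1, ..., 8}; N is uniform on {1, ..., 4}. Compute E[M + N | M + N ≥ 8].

P(M + N ≥ 8) = 7/16.
Summing (M+N)·P(x,y) over outcomes with M + N ≥ 8 gives 33/8.
E[M + N | M + N ≥ 8] = (33/8) / (7/16) = 66/7.

66/7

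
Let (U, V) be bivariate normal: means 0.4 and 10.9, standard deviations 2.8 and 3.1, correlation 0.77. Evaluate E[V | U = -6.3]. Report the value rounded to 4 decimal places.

5.1883

E[V | U=x] = μ_V + ρ(σ_V/σ_U)(x − μ_U) for jointly normal variables.
E[V | U=-6.3] = 10.9 + (0.77)·(3.1/2.8)·(-6.3 − (0.4)) = 10.9 + (0.8525)·(-6.7) = 5.1883.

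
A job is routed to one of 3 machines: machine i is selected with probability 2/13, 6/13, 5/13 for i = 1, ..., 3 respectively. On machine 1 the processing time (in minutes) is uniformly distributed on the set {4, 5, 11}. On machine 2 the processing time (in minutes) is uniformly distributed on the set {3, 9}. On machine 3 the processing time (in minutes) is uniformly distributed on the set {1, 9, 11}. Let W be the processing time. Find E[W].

253/39

E[W | machine 1] = (4+5+11)/3 = 20/3.
E[W | machine 2] = (3+9)/2 = 6.
E[W | machine 3] = (1+9+11)/3 = 7.
E[W] = (2/13)·(20/3) + (6/13)·(6) + (5/13)·(7) = 253/39.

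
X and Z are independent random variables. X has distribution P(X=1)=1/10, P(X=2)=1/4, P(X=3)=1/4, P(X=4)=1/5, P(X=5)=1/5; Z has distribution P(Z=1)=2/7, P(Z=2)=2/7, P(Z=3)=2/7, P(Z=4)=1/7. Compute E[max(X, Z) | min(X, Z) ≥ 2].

11/3

P(min(X, Z) ≥ 2) = 9/14.
Summing max(X,Z)·P(x,y) over outcomes with min(X, Z) ≥ 2 gives 33/14.
E[max(X, Z) | min(X, Z) ≥ 2] = (33/14) / (9/14) = 11/3.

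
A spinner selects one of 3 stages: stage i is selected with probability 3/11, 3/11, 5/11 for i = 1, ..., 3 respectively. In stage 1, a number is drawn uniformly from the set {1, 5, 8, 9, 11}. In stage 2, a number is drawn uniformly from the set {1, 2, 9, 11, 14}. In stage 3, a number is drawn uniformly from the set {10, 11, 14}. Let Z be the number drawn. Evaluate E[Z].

E[Z | stage 1] = (1+5+8+9+11)/5 = 34/5.
E[Z | stage 2] = (1+2+9+11+14)/5 = 37/5.
E[Z | stage 3] = (10+11+14)/3 = 35/3.
E[Z] = (3/11)·(34/5) + (3/11)·(37/5) + (5/11)·(35/3) = 1514/165.

1514/165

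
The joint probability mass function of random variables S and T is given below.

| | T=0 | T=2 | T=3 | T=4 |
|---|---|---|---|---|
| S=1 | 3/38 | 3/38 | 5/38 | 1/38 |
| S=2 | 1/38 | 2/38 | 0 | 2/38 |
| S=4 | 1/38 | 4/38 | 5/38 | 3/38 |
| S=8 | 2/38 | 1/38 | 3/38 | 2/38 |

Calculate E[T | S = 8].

19/8

P(S = 8) = 4/19.
Σ T·P over the event = 0·(2/38) + 2·(1/38) + 3·(3/38) + 4·(2/38) = 1/2.
E[T | S = 8] = (1/2) / (4/19) = 19/8.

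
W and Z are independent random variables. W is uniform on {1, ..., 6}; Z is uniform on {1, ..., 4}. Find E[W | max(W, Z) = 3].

Outcomes with max(W, Z) = 3: (1,3), (2,3), (3,1), (3,2), (3,3), each with probability 1/24.
E[W | max(W, Z) = 3] = (1 + 2 + 3 + 3 + 3) / 5 = 12/5.

12/5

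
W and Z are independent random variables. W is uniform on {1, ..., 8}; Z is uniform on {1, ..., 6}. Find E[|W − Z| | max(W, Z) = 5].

20/9

Outcomes with max(W, Z) = 5: (1,5), (2,5), (3,5), (4,5), (5,1), (5,2), (5,3), (5,4), (5,5), each with probability 1/48.
E[|W − Z| | max(W, Z) = 5] = (4 + 3 + 2 + 1 + 4 + 3 + 2 + 1 + 0) / 9 = 20/9.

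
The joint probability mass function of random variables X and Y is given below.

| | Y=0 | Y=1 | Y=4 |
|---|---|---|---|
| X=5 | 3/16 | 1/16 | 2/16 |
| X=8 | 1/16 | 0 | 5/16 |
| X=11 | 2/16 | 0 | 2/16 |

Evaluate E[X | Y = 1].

P(Y = 1) = 1/16.
Σ X·P over the event = 5·(1/16) = 5/16.
E[X | Y = 1] = (5/16) / (1/16) = 5.

5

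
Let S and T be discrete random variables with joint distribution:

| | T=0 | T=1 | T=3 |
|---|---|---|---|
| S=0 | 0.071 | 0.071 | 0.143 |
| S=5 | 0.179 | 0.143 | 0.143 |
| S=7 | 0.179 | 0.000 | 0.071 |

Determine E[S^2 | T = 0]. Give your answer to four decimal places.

P(T = 0) = 0.429.
Σ S^2·P over the event = 0·(0.071) + 25·(0.179) + 49·(0.179) = 13.246.
E[S^2 | T = 0] = (13.246) / (0.429) = 30.8765.

30.8765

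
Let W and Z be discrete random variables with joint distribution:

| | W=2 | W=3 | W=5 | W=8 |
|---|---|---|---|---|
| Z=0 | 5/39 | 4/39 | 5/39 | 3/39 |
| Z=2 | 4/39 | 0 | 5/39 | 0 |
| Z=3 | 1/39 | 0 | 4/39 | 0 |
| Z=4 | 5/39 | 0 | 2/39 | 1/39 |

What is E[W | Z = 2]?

P(Z = 2) = 3/13.
Σ W·P over the event = 2·(4/39) + 5·(5/39) = 11/13.
E[W | Z = 2] = (11/13) / (3/13) = 11/3.

11/3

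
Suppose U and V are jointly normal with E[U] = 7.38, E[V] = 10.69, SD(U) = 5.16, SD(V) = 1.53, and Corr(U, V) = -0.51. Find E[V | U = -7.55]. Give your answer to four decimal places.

For a bivariate normal, E[V | U=x] = μ_V + ρ·(σ_V/σ_U)·(x − μ_U).
E[V | U=-7.55] = 10.69 + (-0.51)·(1.53/5.16)·(-7.55 − (7.38)) = 10.69 + (-0.15122)·(-14.93) = 12.9477.

12.9477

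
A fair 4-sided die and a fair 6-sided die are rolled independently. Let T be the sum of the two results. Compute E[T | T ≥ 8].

P(T ≥ 8) = 1/4.
Σ over the event: 8·1/8 + 9·1/12 + 10·1/24 = 13/6.
E[T | T ≥ 8] = (13/6) / (1/4) = 26/3.

26/3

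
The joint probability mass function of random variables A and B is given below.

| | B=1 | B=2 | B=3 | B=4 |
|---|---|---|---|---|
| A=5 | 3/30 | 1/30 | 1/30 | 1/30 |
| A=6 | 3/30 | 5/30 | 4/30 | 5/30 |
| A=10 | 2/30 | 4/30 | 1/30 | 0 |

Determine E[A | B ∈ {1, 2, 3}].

167/24

P(B ∈ {1, 2, 3}) = 4/5.
Summing A·P(A=x,B=y) over the conditioning event gives 167/30.
E[A | B ∈ {1, 2, 3}] = (167/30) / (4/5) = 167/24.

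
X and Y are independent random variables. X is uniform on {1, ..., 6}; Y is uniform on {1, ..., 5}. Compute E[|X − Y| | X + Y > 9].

1

P(X + Y > 9) = 1/10.
Summing |X−Y|·P(x,y) over outcomes with X + Y > 9 gives 1/10.
E[|X − Y| | X + Y > 9] = (1/10) / (1/10) = 1.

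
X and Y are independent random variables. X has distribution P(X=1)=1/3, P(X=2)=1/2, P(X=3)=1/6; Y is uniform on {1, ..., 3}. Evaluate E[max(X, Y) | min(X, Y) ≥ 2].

P(min(X, Y) ≥ 2) = 4/9.
Summing max(X,Y)·P(x,y) over outcomes with min(X, Y) ≥ 2 gives 7/6.
E[max(X, Y) | min(X, Y) ≥ 2] = (7/6) / (4/9) = 21/8.

21/8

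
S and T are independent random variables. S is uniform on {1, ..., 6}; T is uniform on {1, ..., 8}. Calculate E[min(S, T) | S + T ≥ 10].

P(S + T ≥ 10) = 5/16.
Summing min(S,T)·P(x,y) over outcomes with S + T ≥ 10 gives 67/48.
E[min(S, T) | S + T ≥ 10] = (67/48) / (5/16) = 67/15.

67/15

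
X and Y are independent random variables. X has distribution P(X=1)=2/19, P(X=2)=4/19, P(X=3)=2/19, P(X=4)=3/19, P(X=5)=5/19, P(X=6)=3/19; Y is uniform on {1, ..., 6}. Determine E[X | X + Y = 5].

28/11

P(X + Y = 5) = 11/114.
Summing X·P(x,y) over outcomes with X + Y = 5 gives 14/57.
E[X | X + Y = 5] = (14/57) / (11/114) = 28/11.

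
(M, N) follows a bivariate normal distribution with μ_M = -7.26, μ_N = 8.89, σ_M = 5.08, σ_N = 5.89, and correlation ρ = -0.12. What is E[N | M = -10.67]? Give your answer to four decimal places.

E[N | M=x] = μ_N + ρ(σ_N/σ_M)(x − μ_M) for jointly normal variables.
E[N | M=-10.67] = 8.89 + (-0.12)·(5.89/5.08)·(-10.67 − (-7.26)) = 8.89 + (-0.13913)·(-3.41) = 9.3644.

9.3644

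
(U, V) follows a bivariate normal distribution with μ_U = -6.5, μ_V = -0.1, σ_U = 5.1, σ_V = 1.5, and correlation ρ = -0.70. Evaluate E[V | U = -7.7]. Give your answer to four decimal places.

0.1471

E[V | U=x] = μ_V + ρ(σ_V/σ_U)(x − μ_U) for jointly normal variables.
E[V | U=-7.7] = -0.1 + (-0.70)·(1.5/5.1)·(-7.7 − (-6.5)) = -0.1 + (-0.20588)·(-1.2) = 0.1471.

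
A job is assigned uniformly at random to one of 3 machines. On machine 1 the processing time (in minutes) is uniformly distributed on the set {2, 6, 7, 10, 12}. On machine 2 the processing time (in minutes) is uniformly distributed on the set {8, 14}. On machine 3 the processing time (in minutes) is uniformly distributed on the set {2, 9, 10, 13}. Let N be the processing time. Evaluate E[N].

E[N | machine 1] = (2+6+7+10+12)/5 = 37/5.
E[N | machine 2] = (8+14)/2 = 11.
E[N | machine 3] = (2+9+10+13)/4 = 17/2.
E[N] = (1/3)·(37/5) + (1/3)·(11) + (1/3)·(17/2) = 269/30.

269/30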